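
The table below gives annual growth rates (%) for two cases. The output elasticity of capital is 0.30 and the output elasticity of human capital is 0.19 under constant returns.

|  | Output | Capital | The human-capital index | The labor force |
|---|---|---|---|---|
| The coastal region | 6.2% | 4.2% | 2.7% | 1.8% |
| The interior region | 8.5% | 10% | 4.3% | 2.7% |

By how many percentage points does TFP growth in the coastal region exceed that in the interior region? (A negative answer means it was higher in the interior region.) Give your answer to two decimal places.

Labor's share = 1 − 0.3 − 0.19 = 0.51.
The coastal region: TFP = 6.2 − 1.26 − 0.513 − 0.918 = 3.509%.
The interior region: TFP = 8.5 − 3 − 0.817 − 1.377 = 3.306%.
Difference = 3.509 − (3.306) = 0.203 pp.

0.20 percentage points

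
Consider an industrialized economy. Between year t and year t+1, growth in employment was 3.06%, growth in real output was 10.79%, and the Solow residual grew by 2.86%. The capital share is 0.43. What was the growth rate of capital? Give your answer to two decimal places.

Labor's share = 1 − 0.43 = 0.57.
gY = gA + 0.57×3.06 + 0.43×g.
0.43×g = 10.79 − 2.86 − 1.7442 = 6.1858.
g = 6.1858 / 0.43 = 14.3856%.

14.39%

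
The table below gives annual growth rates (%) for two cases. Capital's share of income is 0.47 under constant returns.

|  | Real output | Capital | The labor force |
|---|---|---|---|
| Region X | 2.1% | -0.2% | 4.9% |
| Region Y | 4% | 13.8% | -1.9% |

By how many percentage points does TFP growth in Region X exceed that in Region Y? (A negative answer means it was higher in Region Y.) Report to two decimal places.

Labor's share = 1 − 0.47 = 0.53.
Region X: TFP = 2.1 + 0.094 − 2.597 = -0.403%.
Region Y: TFP = 4 − 6.486 + 1.007 = -1.479%.
Difference = -0.403 − (-1.479) = 1.076 pp.

1.08 percentage points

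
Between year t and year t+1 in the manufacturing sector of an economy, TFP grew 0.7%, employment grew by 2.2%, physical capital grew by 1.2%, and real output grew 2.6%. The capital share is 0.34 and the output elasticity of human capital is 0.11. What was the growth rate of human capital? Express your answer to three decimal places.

Labor's share = 1 − 0.34 − 0.11 = 0.55.
gY = gA + 0.34×1.2 + 0.55×2.2 + 0.11×g.
0.11×g = 2.6 − 0.7 − 1.618 = 0.282.
g = 0.282 / 0.11 = 2.56364%.

2.564%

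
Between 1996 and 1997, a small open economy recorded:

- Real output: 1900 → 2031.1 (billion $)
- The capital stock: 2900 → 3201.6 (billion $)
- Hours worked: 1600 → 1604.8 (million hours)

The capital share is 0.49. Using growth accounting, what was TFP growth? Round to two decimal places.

Real output growth = (2031.1 − 1900) / 1900 = 6.9%.
The capital stock growth = (3201.6 − 2900) / 2900 = 10.4%.
Hours worked growth = (1604.8 − 1600) / 1600 = 0.3%.
Labor's share = 1 − 0.49 = 0.51.
The capital stock: 0.49 × 10.4 = 5.096 pp.
Hours worked: 0.51 × 0.3 = 0.153 pp.
TFP growth = 6.9 − 5.249 = 1.651%.

TFP growth was 1.65%.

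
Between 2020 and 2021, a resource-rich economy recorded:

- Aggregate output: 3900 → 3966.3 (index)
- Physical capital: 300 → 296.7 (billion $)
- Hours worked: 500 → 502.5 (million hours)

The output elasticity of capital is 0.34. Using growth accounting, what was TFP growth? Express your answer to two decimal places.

Aggregate output growth = (3966.3 − 3900) / 3900 = 1.7%.
Physical capital growth = (296.7 − 300) / 300 = -1.1%.
Hours worked growth = (502.5 − 500) / 500 = 0.5%.
Labor's share = 1 − 0.34 = 0.66.
Physical capital: 0.34 × (-1.1) = -0.374 pp.
Hours worked: 0.66 × 0.5 = 0.33 pp.
TFP growth = 1.7 + 0.044 = 1.744%.

TFP grew 1.74%.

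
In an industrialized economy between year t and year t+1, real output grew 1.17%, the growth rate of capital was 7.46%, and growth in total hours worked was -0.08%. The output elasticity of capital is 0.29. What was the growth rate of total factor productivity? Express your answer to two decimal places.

-0.94%

Labor's share = 1 − 0.29 = 0.71.
Capital: 0.29 × 7.46 = 2.1634 pp.
Total hours worked: 0.71 × (-0.08) = -0.0568 pp.
TFP growth = 1.17 − 2.1066 = -0.9366%.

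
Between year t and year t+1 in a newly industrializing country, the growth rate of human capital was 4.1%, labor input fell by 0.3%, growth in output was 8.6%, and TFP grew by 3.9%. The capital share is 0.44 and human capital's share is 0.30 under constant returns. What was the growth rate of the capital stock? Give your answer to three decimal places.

Labor's share = 1 − 0.44 − 0.3 = 0.26.
gY = gA + 0.3×4.1 + 0.26×(-0.3) + 0.44×g.
0.44×g = 8.6 − 3.9 − 1.152 = 3.548.
g = 3.548 / 0.44 = 8.06364%.

The capital stock growth was 8.064%.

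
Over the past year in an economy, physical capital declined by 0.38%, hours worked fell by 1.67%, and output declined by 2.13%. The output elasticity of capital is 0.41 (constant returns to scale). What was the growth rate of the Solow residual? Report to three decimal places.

-0.989%

Labor's share = 1 − 0.41 = 0.59.
Physical capital: 0.41 × (-0.38) = -0.1558 pp.
Hours worked: 0.59 × (-1.67) = -0.9853 pp.
TFP growth = -2.13 + 1.1411 = -0.9889%.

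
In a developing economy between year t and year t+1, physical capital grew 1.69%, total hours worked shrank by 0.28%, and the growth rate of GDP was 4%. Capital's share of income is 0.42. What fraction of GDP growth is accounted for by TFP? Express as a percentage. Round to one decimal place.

86.3%

Labor's share = 1 − 0.42 = 0.58.
Physical capital: 0.42 × 1.69 = 0.7098 pp.
Total hours worked: 0.58 × (-0.28) = -0.1624 pp.
TFP growth = 4 − 0.5474 = 3.4526%.
TFP share of growth = 3.4526 / 4 × 100 = 86.315%.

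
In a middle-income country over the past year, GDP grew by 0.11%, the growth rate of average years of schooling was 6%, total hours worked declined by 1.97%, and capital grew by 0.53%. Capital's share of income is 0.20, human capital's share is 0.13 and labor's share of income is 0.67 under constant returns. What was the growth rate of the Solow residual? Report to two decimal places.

The Solow residual grew 0.54%.

Labor's share = 1 − 0.2 − 0.13 = 0.67.
Capital: 0.2 × 0.53 = 0.106 pp.
Average years of schooling: 0.13 × 6 = 0.78 pp.
Total hours worked: 0.67 × (-1.97) = -1.3199 pp.
TFP growth = 0.11 + 0.4339 = 0.5439%.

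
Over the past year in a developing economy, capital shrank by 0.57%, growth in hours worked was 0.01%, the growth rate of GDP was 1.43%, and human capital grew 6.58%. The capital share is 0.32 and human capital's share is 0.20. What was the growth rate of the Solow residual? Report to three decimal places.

Labor's share = 1 − 0.32 − 0.2 = 0.48.
Capital: 0.32 × (-0.57) = -0.1824 pp.
Human capital: 0.2 × 6.58 = 1.316 pp.
Hours worked: 0.48 × 0.01 = 0.0048 pp.
TFP growth = 1.43 − 1.1384 = 0.2916%.

The Solow residual grew 0.292%.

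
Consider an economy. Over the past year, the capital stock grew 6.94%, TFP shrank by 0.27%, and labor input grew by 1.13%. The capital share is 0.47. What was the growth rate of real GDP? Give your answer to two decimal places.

Real GDP growth was 3.59%.

Labor's share = 1 − 0.47 = 0.53.
The capital stock: 0.47 × 6.94 = 3.2618 pp.
Labor input: 0.53 × 1.13 = 0.5989 pp.
Output growth = -0.27 + 3.8607 = 3.5907%.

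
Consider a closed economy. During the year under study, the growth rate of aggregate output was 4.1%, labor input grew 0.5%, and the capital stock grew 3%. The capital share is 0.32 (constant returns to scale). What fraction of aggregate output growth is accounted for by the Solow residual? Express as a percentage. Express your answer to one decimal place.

68.3%

Labor's share = 1 − 0.32 = 0.68.
The capital stock: 0.32 × 3 = 0.96 pp.
Labor input: 0.68 × 0.5 = 0.34 pp.
TFP growth = 4.1 − 1.3 = 2.8%.
TFP share of growth = 2.8 / 4.1 × 100 = 68.293%.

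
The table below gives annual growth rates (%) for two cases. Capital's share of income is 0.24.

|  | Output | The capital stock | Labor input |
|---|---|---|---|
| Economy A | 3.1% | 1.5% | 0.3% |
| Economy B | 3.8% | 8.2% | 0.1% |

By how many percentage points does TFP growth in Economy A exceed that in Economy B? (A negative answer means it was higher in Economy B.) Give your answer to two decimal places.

Labor's share = 1 − 0.24 = 0.76.
Economy A: TFP = 3.1 − 0.36 − 0.228 = 2.512%.
Economy B: TFP = 3.8 − 1.968 − 0.076 = 1.756%.
Difference = 2.512 − (1.756) = 0.756 pp.

0.76 percentage points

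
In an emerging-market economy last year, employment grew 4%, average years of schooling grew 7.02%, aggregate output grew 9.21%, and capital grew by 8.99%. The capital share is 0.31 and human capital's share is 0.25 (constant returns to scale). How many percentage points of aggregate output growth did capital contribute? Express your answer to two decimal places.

Contribution = share × growth = 0.31 × 8.99 = 2.7869 pp.

2.79 pp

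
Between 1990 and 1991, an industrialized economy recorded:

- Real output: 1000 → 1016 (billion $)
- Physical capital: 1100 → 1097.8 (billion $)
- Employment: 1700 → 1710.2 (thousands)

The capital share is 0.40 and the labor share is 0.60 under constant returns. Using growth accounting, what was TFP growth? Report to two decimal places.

1.32%

Real output growth = (1016 − 1000) / 1000 = 1.6%.
Physical capital growth = (1097.8 − 1100) / 1100 = -0.2%.
Employment growth = (1710.2 − 1700) / 1700 = 0.6%.
Labor's share = 1 − 0.4 = 0.6.
Physical capital: 0.4 × (-0.2) = -0.08 pp.
Employment: 0.6 × 0.6 = 0.36 pp.
TFP growth = 1.6 − 0.28 = 1.32%.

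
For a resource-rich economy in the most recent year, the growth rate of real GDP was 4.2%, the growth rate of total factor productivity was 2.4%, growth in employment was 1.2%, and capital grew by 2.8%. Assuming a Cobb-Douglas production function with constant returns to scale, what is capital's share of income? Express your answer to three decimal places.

0.375

gY = gA + α·gK + (1−α)·gL, so gY − gA − gL = α(gK − gL).
4.2 − 2.4 − 1.2 = α × (2.8 − 1.2).
0.6 = 1.6 α, so α = 0.375.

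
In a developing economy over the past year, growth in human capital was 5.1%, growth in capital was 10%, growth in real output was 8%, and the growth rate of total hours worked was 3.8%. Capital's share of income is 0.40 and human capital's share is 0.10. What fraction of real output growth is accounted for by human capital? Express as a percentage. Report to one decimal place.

Human capital contributed 0.1 × 5.1 = 0.51 pp.
Share of growth = 0.51 / 8 × 100 = 6.375%.

6.4%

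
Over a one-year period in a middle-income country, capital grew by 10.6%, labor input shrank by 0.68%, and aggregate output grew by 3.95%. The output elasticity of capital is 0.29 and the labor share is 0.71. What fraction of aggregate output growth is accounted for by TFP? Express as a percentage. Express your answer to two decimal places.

34.40%

Labor's share = 1 − 0.29 = 0.71.
Capital: 0.29 × 10.6 = 3.074 pp.
Labor input: 0.71 × (-0.68) = -0.4828 pp.
TFP growth = 3.95 − 2.5912 = 1.3588%.
TFP share of growth = 1.3588 / 3.95 × 100 = 34.4%.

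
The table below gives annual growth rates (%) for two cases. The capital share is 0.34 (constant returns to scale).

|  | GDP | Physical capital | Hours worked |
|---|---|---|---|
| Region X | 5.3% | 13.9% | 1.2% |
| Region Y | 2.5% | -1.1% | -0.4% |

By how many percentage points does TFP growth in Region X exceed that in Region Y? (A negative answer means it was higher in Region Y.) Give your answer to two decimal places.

-3.36 percentage points

Labor's share = 1 − 0.34 = 0.66.
Region X: TFP = 5.3 − 4.726 − 0.792 = -0.218%.
Region Y: TFP = 2.5 + 0.374 + 0.264 = 3.138%.
Difference = -0.218 − (3.138) = -3.356 pp.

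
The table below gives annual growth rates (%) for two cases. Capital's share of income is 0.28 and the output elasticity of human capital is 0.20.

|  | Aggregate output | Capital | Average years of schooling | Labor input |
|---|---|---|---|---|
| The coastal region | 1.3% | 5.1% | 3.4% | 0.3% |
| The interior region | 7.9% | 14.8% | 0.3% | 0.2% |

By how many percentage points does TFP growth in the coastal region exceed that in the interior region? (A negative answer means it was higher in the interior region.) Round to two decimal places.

-4.56 percentage points

Labor's share = 1 − 0.28 − 0.2 = 0.52.
The coastal region: TFP = 1.3 − 1.428 − 0.68 − 0.156 = -0.964%.
The interior region: TFP = 7.9 − 4.144 − 0.06 − 0.104 = 3.592%.
Difference = -0.964 − (3.592) = -4.556 pp.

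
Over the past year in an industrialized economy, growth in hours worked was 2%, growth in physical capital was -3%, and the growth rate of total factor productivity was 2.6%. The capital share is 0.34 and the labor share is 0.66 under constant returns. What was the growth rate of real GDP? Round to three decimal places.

Real GDP grew 2.900%.

Labor's share = 1 − 0.34 = 0.66.
Physical capital: 0.34 × (-3) = -1.02 pp.
Hours worked: 0.66 × 2 = 1.32 pp.
Output growth = 2.6 + 0.3 = 2.9%.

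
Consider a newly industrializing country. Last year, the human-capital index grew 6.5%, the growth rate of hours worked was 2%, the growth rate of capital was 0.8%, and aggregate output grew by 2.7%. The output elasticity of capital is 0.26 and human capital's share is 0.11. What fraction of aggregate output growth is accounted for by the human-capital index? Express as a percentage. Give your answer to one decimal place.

The human-capital index accounted for 26.5% of growth.

The human-capital index contributed 0.11 × 6.5 = 0.715 pp.
Share of growth = 0.715 / 2.7 × 100 = 26.481%.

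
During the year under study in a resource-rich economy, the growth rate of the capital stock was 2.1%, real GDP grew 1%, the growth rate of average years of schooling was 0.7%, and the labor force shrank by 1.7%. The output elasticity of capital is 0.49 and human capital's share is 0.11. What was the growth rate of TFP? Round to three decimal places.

Labor's share = 1 − 0.49 − 0.11 = 0.4.
The capital stock: 0.49 × 2.1 = 1.029 pp.
Average years of schooling: 0.11 × 0.7 = 0.077 pp.
The labor force: 0.4 × (-1.7) = -0.68 pp.
TFP growth = 1 − 0.426 = 0.574%.

0.574%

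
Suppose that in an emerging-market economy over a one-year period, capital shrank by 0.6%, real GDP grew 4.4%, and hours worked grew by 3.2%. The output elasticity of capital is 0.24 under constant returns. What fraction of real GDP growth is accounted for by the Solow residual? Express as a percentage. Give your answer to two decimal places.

48.00%

Labor's share = 1 − 0.24 = 0.76.
Capital: 0.24 × (-0.6) = -0.144 pp.
Hours worked: 0.76 × 3.2 = 2.432 pp.
TFP growth = 4.4 − 2.288 = 2.112%.
TFP share of growth = 2.112 / 4.4 × 100 = 48%.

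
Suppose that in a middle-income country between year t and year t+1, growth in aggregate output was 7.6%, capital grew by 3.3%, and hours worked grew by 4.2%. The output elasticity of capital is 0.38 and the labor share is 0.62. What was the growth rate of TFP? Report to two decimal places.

Labor's share = 1 − 0.38 = 0.62.
Capital: 0.38 × 3.3 = 1.254 pp.
Hours worked: 0.62 × 4.2 = 2.604 pp.
TFP growth = 7.6 − 3.858 = 3.742%.

TFP grew 3.74%.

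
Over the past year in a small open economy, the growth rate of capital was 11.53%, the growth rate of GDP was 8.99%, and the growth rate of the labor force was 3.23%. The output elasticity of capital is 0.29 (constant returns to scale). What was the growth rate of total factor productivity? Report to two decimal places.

Total factor productivity grew 3.35%.

Labor's share = 1 − 0.29 = 0.71.
Capital: 0.29 × 11.53 = 3.3437 pp.
The labor force: 0.71 × 3.23 = 2.2933 pp.
TFP growth = 8.99 − 5.637 = 3.353%.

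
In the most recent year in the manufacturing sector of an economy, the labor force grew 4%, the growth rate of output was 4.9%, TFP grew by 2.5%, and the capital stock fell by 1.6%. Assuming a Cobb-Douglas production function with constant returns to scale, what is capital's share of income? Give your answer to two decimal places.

gY = gA + α·gK + (1−α)·gL, so gY − gA − gL = α(gK − gL).
4.9 − 2.5 − 4 = α × (-1.6 − 4).
-1.6 = -5.6 α, so α = 0.2857.

α = 0.29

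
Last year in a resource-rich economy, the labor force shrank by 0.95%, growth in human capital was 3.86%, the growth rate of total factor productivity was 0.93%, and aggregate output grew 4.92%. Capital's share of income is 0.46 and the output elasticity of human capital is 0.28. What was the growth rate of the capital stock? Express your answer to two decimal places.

6.86%

Labor's share = 1 − 0.46 − 0.28 = 0.26.
gY = gA + 0.28×3.86 + 0.26×(-0.95) + 0.46×g.
0.46×g = 4.92 − 0.93 − 0.8338 = 3.1562.
g = 3.1562 / 0.46 = 6.8613%.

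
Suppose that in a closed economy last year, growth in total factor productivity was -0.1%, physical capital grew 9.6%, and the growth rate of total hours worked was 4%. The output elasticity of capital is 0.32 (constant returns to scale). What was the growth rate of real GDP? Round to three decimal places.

Labor's share = 1 − 0.32 = 0.68.
Physical capital: 0.32 × 9.6 = 3.072 pp.
Total hours worked: 0.68 × 4 = 2.72 pp.
Output growth = -0.1 + 5.792 = 5.692%.

5.692%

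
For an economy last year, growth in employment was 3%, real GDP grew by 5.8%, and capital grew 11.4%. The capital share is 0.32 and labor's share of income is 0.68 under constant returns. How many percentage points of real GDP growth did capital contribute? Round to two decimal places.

Contribution = share × growth = 0.32 × 11.4 = 3.648 pp.

3.65 pp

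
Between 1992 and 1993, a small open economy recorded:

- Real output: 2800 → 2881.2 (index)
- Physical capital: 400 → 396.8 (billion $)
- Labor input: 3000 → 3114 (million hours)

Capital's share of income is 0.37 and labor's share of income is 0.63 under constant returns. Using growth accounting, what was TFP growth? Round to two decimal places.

0.80%

Real output growth = (2881.2 − 2800) / 2800 = 2.9%.
Physical capital growth = (396.8 − 400) / 400 = -0.8%.
Labor input growth = (3114 − 3000) / 3000 = 3.8%.
Labor's share = 1 − 0.37 = 0.63.
Physical capital: 0.37 × (-0.8) = -0.296 pp.
Labor input: 0.63 × 3.8 = 2.394 pp.
TFP growth = 2.9 − 2.098 = 0.802%.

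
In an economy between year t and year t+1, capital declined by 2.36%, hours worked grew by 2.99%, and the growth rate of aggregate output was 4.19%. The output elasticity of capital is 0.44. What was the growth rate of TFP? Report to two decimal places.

TFP growth was 3.55%.

Labor's share = 1 − 0.44 = 0.56.
Capital: 0.44 × (-2.36) = -1.0384 pp.
Hours worked: 0.56 × 2.99 = 1.6744 pp.
TFP growth = 4.19 − 0.636 = 3.554%.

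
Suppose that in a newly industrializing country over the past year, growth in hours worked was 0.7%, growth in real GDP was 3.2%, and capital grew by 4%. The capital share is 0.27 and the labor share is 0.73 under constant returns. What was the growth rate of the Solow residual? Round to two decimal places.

Labor's share = 1 − 0.27 = 0.73.
Capital: 0.27 × 4 = 1.08 pp.
Hours worked: 0.73 × 0.7 = 0.511 pp.
TFP growth = 3.2 − 1.591 = 1.609%.

1.61%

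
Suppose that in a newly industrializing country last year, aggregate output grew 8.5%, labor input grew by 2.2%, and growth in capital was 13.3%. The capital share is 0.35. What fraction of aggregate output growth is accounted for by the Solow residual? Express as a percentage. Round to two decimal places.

Labor's share = 1 − 0.35 = 0.65.
Capital: 0.35 × 13.3 = 4.655 pp.
Labor input: 0.65 × 2.2 = 1.43 pp.
TFP growth = 8.5 − 6.085 = 2.415%.
TFP share of growth = 2.415 / 8.5 × 100 = 28.4118%.

28.41%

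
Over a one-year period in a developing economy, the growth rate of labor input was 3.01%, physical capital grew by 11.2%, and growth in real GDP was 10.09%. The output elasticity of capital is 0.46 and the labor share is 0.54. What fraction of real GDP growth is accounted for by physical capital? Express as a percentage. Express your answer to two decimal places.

Physical capital accounted for 51.06% of growth.

Physical capital contributed 0.46 × 11.2 = 5.152 pp.
Share of growth = 5.152 / 10.09 × 100 = 51.0605%.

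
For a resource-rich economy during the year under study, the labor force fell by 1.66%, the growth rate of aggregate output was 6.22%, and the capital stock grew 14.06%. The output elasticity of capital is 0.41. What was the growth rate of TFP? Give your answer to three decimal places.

Labor's share = 1 − 0.41 = 0.59.
The capital stock: 0.41 × 14.06 = 5.7646 pp.
The labor force: 0.59 × (-1.66) = -0.9794 pp.
TFP growth = 6.22 − 4.7852 = 1.4348%.

1.435%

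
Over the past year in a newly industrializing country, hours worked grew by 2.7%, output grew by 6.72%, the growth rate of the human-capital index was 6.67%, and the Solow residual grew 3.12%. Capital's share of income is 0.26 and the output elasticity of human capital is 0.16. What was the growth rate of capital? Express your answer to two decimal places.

Labor's share = 1 − 0.26 − 0.16 = 0.58.
gY = gA + 0.16×6.67 + 0.58×2.7 + 0.26×g.
0.26×g = 6.72 − 3.12 − 2.6332 = 0.9668.
g = 0.9668 / 0.26 = 3.7185%.

3.72%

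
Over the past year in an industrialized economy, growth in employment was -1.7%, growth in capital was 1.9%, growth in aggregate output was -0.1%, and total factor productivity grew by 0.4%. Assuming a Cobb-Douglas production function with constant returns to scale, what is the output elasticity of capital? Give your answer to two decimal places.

gY = gA + α·gK + (1−α)·gL, so gY − gA − gL = α(gK − gL).
-0.1 − 0.4 + 1.7 = α × (1.9 − (-1.7)).
1.2 = 3.6 α, so α = 0.3333.

The output elasticity of capital is 0.33.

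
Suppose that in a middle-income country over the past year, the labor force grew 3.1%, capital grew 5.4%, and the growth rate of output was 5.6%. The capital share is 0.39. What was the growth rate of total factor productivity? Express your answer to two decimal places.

1.60%

Labor's share = 1 − 0.39 = 0.61.
Capital: 0.39 × 5.4 = 2.106 pp.
The labor force: 0.61 × 3.1 = 1.891 pp.
TFP growth = 5.6 − 3.997 = 1.603%.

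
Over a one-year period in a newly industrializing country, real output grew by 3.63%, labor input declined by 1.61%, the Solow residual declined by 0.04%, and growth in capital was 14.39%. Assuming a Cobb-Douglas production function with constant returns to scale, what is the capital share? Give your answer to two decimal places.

gY = gA + α·gK + (1−α)·gL, so gY − gA − gL = α(gK − gL).
3.63 + 0.04 + 1.61 = α × (14.39 − (-1.61)).
5.28 = 16 α, so α = 0.33.

α = 0.33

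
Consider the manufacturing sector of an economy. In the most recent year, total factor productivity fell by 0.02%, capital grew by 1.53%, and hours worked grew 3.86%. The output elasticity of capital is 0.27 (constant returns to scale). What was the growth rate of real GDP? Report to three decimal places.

3.211%

Labor's share = 1 − 0.27 = 0.73.
Capital: 0.27 × 1.53 = 0.4131 pp.
Hours worked: 0.73 × 3.86 = 2.8178 pp.
Output growth = -0.02 + 3.2309 = 3.2109%.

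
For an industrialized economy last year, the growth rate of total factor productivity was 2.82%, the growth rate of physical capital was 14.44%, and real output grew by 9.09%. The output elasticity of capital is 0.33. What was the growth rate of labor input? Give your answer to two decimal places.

Labor input grew 2.25%.

Labor's share = 1 − 0.33 = 0.67.
gY = gA + 0.33×14.44 + 0.67×g.
0.67×g = 9.09 − 2.82 − 4.7652 = 1.5048.
g = 1.5048 / 0.67 = 2.246%.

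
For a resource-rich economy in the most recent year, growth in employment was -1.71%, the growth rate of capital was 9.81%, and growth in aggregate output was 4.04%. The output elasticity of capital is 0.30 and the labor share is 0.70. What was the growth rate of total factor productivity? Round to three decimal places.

Total factor productivity growth was 2.294%.

Labor's share = 1 − 0.3 = 0.7.
Capital: 0.3 × 9.81 = 2.943 pp.
Employment: 0.7 × (-1.71) = -1.197 pp.
TFP growth = 4.04 − 1.746 = 2.294%.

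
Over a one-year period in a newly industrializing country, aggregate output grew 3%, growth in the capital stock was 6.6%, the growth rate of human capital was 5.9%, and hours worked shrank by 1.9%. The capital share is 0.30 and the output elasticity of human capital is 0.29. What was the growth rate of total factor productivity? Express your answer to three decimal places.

Labor's share = 1 − 0.3 − 0.29 = 0.41.
The capital stock: 0.3 × 6.6 = 1.98 pp.
Human capital: 0.29 × 5.9 = 1.711 pp.
Hours worked: 0.41 × (-1.9) = -0.779 pp.
TFP growth = 3 − 2.912 = 0.088%.

Total factor productivity growth was 0.088%.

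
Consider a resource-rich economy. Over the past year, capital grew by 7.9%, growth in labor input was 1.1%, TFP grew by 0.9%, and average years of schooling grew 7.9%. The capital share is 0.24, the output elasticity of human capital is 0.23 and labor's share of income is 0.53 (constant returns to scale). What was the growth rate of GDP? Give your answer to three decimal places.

5.196%

Labor's share = 1 − 0.24 − 0.23 = 0.53.
Capital: 0.24 × 7.9 = 1.896 pp.
Average years of schooling: 0.23 × 7.9 = 1.817 pp.
Labor input: 0.53 × 1.1 = 0.583 pp.
Output growth = 0.9 + 4.296 = 5.196%.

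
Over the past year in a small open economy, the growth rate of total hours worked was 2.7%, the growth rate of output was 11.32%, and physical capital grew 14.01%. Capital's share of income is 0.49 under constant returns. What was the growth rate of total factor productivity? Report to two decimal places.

3.08%

Labor's share = 1 − 0.49 = 0.51.
Physical capital: 0.49 × 14.01 = 6.8649 pp.
Total hours worked: 0.51 × 2.7 = 1.377 pp.
TFP growth = 11.32 − 8.2419 = 3.0781%.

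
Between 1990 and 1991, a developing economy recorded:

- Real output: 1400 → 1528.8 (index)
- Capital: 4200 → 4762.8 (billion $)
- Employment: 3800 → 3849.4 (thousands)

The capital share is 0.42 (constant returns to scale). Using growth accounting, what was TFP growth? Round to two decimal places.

Real output growth = (1528.8 − 1400) / 1400 = 9.2%.
Capital growth = (4762.8 − 4200) / 4200 = 13.4%.
Employment growth = (3849.4 − 3800) / 3800 = 1.3%.
Labor's share = 1 − 0.42 = 0.58.
Capital: 0.42 × 13.4 = 5.628 pp.
Employment: 0.58 × 1.3 = 0.754 pp.
TFP growth = 9.2 − 6.382 = 2.818%.

2.82%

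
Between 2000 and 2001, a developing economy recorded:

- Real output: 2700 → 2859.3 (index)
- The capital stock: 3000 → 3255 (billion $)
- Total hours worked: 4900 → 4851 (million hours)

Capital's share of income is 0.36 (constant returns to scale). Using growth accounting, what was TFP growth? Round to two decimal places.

Real output growth = (2859.3 − 2700) / 2700 = 5.9%.
The capital stock growth = (3255 − 3000) / 3000 = 8.5%.
Total hours worked growth = (4851 − 4900) / 4900 = -1%.
Labor's share = 1 − 0.36 = 0.64.
The capital stock: 0.36 × 8.5 = 3.06 pp.
Total hours worked: 0.64 × (-1) = -0.64 pp.
TFP growth = 5.9 − 2.42 = 3.48%.

3.48%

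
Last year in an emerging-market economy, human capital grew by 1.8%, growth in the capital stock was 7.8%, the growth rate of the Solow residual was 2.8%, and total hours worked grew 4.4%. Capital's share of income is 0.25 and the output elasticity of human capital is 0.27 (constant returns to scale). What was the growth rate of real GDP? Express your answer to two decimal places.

Labor's share = 1 − 0.25 − 0.27 = 0.48.
The capital stock: 0.25 × 7.8 = 1.95 pp.
Human capital: 0.27 × 1.8 = 0.486 pp.
Total hours worked: 0.48 × 4.4 = 2.112 pp.
Output growth = 2.8 + 4.548 = 7.348%.

7.35%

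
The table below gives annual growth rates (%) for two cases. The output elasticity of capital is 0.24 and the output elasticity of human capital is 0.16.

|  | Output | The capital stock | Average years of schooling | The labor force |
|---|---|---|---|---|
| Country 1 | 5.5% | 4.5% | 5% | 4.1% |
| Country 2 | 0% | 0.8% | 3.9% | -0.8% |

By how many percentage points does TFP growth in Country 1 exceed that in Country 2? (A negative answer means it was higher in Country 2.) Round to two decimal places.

1.50 percentage points

Labor's share = 1 − 0.24 − 0.16 = 0.6.
Country 1: TFP = 5.5 − 1.08 − 0.8 − 2.46 = 1.16%.
Country 2: TFP = 0 − 0.192 − 0.624 + 0.48 = -0.336%.
Difference = 1.16 − (-0.336) = 1.496 pp.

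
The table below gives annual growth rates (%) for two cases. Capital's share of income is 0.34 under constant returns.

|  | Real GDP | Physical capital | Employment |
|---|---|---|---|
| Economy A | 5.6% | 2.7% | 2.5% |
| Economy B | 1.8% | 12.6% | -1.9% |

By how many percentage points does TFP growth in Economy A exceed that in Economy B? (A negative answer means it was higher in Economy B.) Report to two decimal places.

Labor's share = 1 − 0.34 = 0.66.
Economy A: TFP = 5.6 − 0.918 − 1.65 = 3.032%.
Economy B: TFP = 1.8 − 4.284 + 1.254 = -1.23%.
Difference = 3.032 − (-1.23) = 4.262 pp.

4.26 percentage points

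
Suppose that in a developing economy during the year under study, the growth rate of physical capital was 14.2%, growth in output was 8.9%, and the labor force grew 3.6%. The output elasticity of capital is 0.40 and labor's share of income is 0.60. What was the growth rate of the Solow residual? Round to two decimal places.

Labor's share = 1 − 0.4 = 0.6.
Physical capital: 0.4 × 14.2 = 5.68 pp.
The labor force: 0.6 × 3.6 = 2.16 pp.
TFP growth = 8.9 − 7.84 = 1.06%.

The Solow residual growth was 1.06%.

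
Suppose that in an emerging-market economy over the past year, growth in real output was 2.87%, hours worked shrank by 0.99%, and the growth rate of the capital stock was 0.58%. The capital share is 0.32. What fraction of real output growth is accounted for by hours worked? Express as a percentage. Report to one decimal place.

Hours worked accounted for -23.5% of growth.

Labor's share = 1 − 0.32 = 0.68.
Hours worked contributed 0.68 × (-0.99) = -0.6732 pp.
Share of growth = -0.6732 / 2.87 × 100 = -23.456%.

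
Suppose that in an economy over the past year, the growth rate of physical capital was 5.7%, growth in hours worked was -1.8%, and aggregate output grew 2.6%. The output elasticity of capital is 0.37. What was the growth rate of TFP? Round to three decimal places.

Labor's share = 1 − 0.37 = 0.63.
Physical capital: 0.37 × 5.7 = 2.109 pp.
Hours worked: 0.63 × (-1.8) = -1.134 pp.
TFP growth = 2.6 − 0.975 = 1.625%.

TFP growth was 1.625%.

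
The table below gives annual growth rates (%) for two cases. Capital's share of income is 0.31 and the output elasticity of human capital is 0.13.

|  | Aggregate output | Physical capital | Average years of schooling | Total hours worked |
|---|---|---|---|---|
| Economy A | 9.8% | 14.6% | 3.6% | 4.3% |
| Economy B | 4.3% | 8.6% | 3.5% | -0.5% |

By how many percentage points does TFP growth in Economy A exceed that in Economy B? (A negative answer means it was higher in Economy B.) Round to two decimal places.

Labor's share = 1 − 0.31 − 0.13 = 0.56.
Economy A: TFP = 9.8 − 4.526 − 0.468 − 2.408 = 2.398%.
Economy B: TFP = 4.3 − 2.666 − 0.455 + 0.28 = 1.459%.
Difference = 2.398 − (1.459) = 0.939 pp.

0.94 percentage points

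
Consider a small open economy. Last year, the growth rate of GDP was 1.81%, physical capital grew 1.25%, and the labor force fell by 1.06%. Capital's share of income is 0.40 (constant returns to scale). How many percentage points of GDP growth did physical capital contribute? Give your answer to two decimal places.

Contribution = share × growth = 0.4 × 1.25 = 0.5 pp.

0.50 percentage points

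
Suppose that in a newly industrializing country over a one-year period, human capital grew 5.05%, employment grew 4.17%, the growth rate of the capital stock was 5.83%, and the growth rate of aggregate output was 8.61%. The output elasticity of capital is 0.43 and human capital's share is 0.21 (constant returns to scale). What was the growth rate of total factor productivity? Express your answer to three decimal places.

Total factor productivity growth was 3.541%.

Labor's share = 1 − 0.43 − 0.21 = 0.36.
The capital stock: 0.43 × 5.83 = 2.5069 pp.
Human capital: 0.21 × 5.05 = 1.0605 pp.
Employment: 0.36 × 4.17 = 1.5012 pp.
TFP growth = 8.61 − 5.0686 = 3.5414%.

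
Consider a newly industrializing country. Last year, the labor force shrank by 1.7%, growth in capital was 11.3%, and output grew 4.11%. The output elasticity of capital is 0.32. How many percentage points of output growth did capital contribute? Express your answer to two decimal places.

3.62

Contribution = share × growth = 0.32 × 11.3 = 3.616 pp.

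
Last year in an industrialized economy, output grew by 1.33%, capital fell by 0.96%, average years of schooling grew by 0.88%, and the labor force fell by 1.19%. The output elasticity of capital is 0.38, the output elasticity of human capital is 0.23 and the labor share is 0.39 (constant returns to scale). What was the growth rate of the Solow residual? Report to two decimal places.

1.96%

Labor's share = 1 − 0.38 − 0.23 = 0.39.
Capital: 0.38 × (-0.96) = -0.3648 pp.
Average years of schooling: 0.23 × 0.88 = 0.2024 pp.
The labor force: 0.39 × (-1.19) = -0.4641 pp.
TFP growth = 1.33 + 0.6265 = 1.9565%.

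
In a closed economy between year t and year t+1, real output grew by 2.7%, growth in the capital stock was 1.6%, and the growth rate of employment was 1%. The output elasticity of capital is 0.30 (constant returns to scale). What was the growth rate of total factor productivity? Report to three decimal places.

1.520%

Labor's share = 1 − 0.3 = 0.7.
The capital stock: 0.3 × 1.6 = 0.48 pp.
Employment: 0.7 × 1 = 0.7 pp.
TFP growth = 2.7 − 1.18 = 1.52%.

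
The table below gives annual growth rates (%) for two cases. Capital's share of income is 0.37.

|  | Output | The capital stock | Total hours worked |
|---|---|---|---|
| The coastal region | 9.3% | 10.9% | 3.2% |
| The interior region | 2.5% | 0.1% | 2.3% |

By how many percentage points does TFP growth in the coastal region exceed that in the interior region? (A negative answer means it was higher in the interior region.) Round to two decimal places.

2.24 percentage points

Labor's share = 1 − 0.37 = 0.63.
The coastal region: TFP = 9.3 − 4.033 − 2.016 = 3.251%.
The interior region: TFP = 2.5 − 0.037 − 1.449 = 1.014%.
Difference = 3.251 − (1.014) = 2.237 pp.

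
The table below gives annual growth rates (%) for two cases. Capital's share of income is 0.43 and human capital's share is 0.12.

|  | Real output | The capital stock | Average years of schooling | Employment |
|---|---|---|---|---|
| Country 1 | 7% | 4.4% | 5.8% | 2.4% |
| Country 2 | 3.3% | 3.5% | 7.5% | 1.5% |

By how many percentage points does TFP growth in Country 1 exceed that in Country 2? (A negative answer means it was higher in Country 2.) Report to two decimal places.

Labor's share = 1 − 0.43 − 0.12 = 0.45.
Country 1: TFP = 7 − 1.892 − 0.696 − 1.08 = 3.332%.
Country 2: TFP = 3.3 − 1.505 − 0.9 − 0.675 = 0.22%.
Difference = 3.332 − (0.22) = 3.112 pp.

3.11 percentage points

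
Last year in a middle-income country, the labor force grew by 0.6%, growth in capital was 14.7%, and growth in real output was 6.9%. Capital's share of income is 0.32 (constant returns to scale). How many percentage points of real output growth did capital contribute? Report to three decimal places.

4.704 pp

Contribution = share × growth = 0.32 × 14.7 = 4.704 pp.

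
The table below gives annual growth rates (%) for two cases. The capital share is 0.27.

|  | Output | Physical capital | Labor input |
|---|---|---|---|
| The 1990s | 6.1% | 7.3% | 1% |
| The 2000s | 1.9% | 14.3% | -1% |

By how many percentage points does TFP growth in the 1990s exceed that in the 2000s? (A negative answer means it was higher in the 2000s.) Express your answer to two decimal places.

Labor's share = 1 − 0.27 = 0.73.
The 1990s: TFP = 6.1 − 1.971 − 0.73 = 3.399%.
The 2000s: TFP = 1.9 − 3.861 + 0.73 = -1.231%.
Difference = 3.399 − (-1.231) = 4.63 pp.

4.63 percentage points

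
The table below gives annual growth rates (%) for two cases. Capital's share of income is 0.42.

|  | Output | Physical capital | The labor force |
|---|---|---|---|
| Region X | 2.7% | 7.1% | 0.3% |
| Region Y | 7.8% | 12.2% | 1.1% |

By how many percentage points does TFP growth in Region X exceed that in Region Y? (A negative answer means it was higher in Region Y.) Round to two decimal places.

-2.49 percentage points

Labor's share = 1 − 0.42 = 0.58.
Region X: TFP = 2.7 − 2.982 − 0.174 = -0.456%.
Region Y: TFP = 7.8 − 5.124 − 0.638 = 2.038%.
Difference = -0.456 − (2.038) = -2.494 pp.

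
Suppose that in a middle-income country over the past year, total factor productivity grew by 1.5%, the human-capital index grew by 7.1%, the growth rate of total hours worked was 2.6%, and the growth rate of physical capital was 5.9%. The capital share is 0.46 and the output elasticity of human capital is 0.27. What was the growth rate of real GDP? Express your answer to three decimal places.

6.833%

Labor's share = 1 − 0.46 − 0.27 = 0.27.
Physical capital: 0.46 × 5.9 = 2.714 pp.
The human-capital index: 0.27 × 7.1 = 1.917 pp.
Total hours worked: 0.27 × 2.6 = 0.702 pp.
Output growth = 1.5 + 5.333 = 6.833%.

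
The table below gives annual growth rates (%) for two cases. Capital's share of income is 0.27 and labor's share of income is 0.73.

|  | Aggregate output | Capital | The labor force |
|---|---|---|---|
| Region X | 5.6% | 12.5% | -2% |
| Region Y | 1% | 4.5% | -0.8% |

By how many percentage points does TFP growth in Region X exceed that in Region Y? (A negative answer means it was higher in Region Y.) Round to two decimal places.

3.32 percentage points

Labor's share = 1 − 0.27 = 0.73.
Region X: TFP = 5.6 − 3.375 + 1.46 = 3.685%.
Region Y: TFP = 1 − 1.215 + 0.584 = 0.369%.
Difference = 3.685 − (0.369) = 3.316 pp.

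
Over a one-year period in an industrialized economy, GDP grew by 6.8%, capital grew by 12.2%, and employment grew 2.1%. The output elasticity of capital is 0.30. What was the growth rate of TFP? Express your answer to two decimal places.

Labor's share = 1 − 0.3 = 0.7.
Capital: 0.3 × 12.2 = 3.66 pp.
Employment: 0.7 × 2.1 = 1.47 pp.
TFP growth = 6.8 − 5.13 = 1.67%.

1.67%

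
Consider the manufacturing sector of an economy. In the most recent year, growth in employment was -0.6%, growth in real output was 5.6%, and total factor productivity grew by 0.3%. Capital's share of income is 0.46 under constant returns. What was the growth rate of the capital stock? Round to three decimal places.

Labor's share = 1 − 0.46 = 0.54.
gY = gA + 0.54×(-0.6) + 0.46×g.
0.46×g = 5.6 − 0.3 + 0.324 = 5.624.
g = 5.624 / 0.46 = 12.22609%.

The capital stock grew 12.226%.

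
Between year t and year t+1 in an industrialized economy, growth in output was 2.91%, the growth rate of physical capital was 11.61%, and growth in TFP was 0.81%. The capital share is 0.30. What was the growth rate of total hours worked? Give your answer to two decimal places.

-1.98%

Labor's share = 1 − 0.3 = 0.7.
gY = gA + 0.3×11.61 + 0.7×g.
0.7×g = 2.91 − 0.81 − 3.483 = -1.383.
g = -1.383 / 0.7 = -1.9757%.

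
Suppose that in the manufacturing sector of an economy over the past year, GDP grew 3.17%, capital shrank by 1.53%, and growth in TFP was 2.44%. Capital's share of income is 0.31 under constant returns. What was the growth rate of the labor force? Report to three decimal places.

1.745%

Labor's share = 1 − 0.31 = 0.69.
gY = gA + 0.31×(-1.53) + 0.69×g.
0.69×g = 3.17 − 2.44 + 0.4743 = 1.2043.
g = 1.2043 / 0.69 = 1.74536%.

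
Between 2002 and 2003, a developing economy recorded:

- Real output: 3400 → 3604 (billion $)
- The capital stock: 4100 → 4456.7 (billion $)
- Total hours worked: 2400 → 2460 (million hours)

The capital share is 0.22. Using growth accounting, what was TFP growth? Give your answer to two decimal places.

2.14%

Real output growth = (3604 − 3400) / 3400 = 6%.
The capital stock growth = (4456.7 − 4100) / 4100 = 8.7%.
Total hours worked growth = (2460 − 2400) / 2400 = 2.5%.
Labor's share = 1 − 0.22 = 0.78.
The capital stock: 0.22 × 8.7 = 1.914 pp.
Total hours worked: 0.78 × 2.5 = 1.95 pp.
TFP growth = 6 − 3.864 = 2.136%.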